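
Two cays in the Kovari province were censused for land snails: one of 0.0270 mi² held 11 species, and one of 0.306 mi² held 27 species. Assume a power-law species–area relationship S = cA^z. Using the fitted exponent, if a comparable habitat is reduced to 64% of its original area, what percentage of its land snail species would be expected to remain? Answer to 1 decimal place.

84.8%

z = ln(27/11) / ln(0.306/0.027) = 0.8979 / 2.4277 = 0.3699
S_new/S_old = (A_new/A_old)^z = 0.64^0.3699 = exp(0.3699 × -0.4463) = 0.8478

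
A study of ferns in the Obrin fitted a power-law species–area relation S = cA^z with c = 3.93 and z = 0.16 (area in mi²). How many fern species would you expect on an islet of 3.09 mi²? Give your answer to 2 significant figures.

4.7

S = 3.93 × 3.09^0.16
ln S = ln 3.93 + 0.16 × ln 3.09 = 1.3686 + 0.16 × 1.1282 = 1.5491
S = e^1.5491 ≈ 4.707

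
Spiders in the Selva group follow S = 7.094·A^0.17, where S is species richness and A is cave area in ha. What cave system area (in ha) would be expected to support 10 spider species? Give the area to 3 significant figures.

7.54 ha

10 = 7.094 × A^0.17  ⇒  A^0.17 = 10/7.094 = 1.41
ln A = ln(1.41) / 0.17 = 0.3433 / 0.17 = 2.0196
A = e^2.0196 ≈ 7.535 ha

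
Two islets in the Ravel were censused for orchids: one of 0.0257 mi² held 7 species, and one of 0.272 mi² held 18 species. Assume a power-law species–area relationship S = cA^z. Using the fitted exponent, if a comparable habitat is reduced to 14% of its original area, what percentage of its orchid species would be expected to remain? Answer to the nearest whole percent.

z = ln(18/7) / ln(0.272/0.0257) = 0.9445 / 2.3593 = 0.4003
S_new/S_old = (A_new/A_old)^z = 0.14^0.4003 = exp(0.4003 × -1.9661) = 0.4552

46%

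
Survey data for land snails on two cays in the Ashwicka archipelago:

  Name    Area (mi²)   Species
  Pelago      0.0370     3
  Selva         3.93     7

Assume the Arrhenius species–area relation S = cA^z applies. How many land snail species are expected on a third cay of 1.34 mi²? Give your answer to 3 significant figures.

z = ln(7/3) / ln(3.93/0.037) = 0.8473 / 4.6655 = 0.1816
c = 3 / 0.037^0.1816 = 3 / 0.5495 = 5.459
S₃ = 5.459 × 1.34^0.1816 = 5.459 × 1.055 ≈ 5.757

5.76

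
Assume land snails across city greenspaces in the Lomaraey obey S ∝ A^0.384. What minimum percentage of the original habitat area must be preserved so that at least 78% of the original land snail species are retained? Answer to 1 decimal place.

52.4%

Need (A_new/A_old)^0.384 = 0.78, so A_new/A_old = 0.78^(1/0.384) = 0.78^2.604
ln(A_new/A_old) = ln 0.78 / 0.384 = -0.2485 / 0.384 = -0.6470
A_new/A_old = e^-0.6470 ≈ 0.5236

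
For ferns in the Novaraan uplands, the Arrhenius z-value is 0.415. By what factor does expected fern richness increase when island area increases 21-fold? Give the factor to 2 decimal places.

S₂/S₁ = (A₂/A₁)^z = 21^0.415
ln(S₂/S₁) = 0.415 × ln 21 = 0.415 × 3.0445 = 1.2635
S₂/S₁ = e^1.2635 ≈ 3.538

3.54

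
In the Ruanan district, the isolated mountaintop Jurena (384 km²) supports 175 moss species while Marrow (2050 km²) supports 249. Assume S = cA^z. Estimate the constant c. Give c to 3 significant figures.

z = ln(S₂/S₁) / ln(A₂/A₁) = ln(249/175) / ln(2050/384) = 0.3527 / 1.6750 = 0.2106
c = S₁ / A₁^z = 175 / 384^0.2106 = 175 / 3.501 = 49.99

50.0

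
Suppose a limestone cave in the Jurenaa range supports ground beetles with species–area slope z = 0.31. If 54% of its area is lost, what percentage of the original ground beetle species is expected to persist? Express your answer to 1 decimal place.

S_new/S_old = (A_new/A_old)^z = 0.46^0.31
= exp(0.31 × ln 0.46) = exp(0.31 × -0.7765) = exp(-0.2407) ≈ 0.7861

78.6%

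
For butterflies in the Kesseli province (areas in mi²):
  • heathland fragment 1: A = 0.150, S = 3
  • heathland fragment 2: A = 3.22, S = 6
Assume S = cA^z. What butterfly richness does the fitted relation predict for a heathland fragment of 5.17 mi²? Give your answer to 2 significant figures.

6.7

z = ln(6/3) / ln(3.22/0.15) = 0.6931 / 3.0665 = 0.2260
c = 3 / 0.15^0.2260 = 3 / 0.6513 = 4.606
S₃ = 4.606 × 5.17^0.2260 = 4.606 × 1.45 ≈ 6.678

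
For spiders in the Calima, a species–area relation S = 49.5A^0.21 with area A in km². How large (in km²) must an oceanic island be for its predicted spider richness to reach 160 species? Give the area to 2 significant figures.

270 km²

160 = 49.5 × A^0.21  ⇒  A^0.21 = 160/49.5 = 3.232
ln A = ln(3.232) / 0.21 = 1.1732 / 0.21 = 5.5867
A = e^5.5867 ≈ 266.8 km²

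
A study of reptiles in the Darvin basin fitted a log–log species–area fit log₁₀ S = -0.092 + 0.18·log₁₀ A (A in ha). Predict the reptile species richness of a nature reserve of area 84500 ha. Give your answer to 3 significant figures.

S = 0.8091 × 84500^0.18 = 0.8091 × 7.706 ≈ 6.235

6.23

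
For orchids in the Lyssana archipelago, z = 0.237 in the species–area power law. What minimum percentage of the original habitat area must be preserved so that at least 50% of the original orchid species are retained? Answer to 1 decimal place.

Need (A_new/A_old)^0.237 = 0.5, so A_new/A_old = 0.5^(1/0.237) = 0.5^4.219
ln(A_new/A_old) = ln 0.5 / 0.237 = -0.6931 / 0.237 = -2.9247
A_new/A_old = e^-2.9247 ≈ 0.05368

5.4%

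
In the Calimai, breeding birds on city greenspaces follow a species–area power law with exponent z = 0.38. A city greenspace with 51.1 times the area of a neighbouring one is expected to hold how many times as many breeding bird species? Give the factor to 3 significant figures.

4.46

S₂/S₁ = (A₂/A₁)^z = 51.1^0.38
ln(S₂/S₁) = 0.38 × ln 51.1 = 0.38 × 3.9338 = 1.4948
S₂/S₁ = e^1.4948 ≈ 4.459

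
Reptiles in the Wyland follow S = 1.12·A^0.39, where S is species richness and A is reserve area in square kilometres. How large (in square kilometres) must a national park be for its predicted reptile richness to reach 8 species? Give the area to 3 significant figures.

155 square kilometres

8 = 1.12 × A^0.39  ⇒  A^0.39 = 8/1.12 = 7.143
ln A = ln(7.143) / 0.39 = 1.9661 / 0.39 = 5.0413
A = e^5.0413 ≈ 154.7 square kilometres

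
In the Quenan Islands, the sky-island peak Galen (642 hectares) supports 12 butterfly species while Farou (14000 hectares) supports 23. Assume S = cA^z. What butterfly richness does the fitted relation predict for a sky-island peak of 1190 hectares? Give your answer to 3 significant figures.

13.7

z = ln(23/12) / ln(14000/642) = 0.6506 / 3.0822 = 0.2111
c = 12 / 642^0.2111 = 12 / 3.914 = 3.066
S₃ = 3.066 × 1190^0.2111 = 3.066 × 4.458 ≈ 13.67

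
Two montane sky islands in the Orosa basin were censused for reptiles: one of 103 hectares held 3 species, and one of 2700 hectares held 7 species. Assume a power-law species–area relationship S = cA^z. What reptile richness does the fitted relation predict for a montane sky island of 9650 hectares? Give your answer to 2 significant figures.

9.7

z = ln(7/3) / ln(2700/103) = 0.8473 / 3.2663 = 0.2594
c = 3 / 103^0.2594 = 3 / 3.328 = 0.9015
S₃ = 0.9015 × 9650^0.2594 = 0.9015 × 10.8 ≈ 9.741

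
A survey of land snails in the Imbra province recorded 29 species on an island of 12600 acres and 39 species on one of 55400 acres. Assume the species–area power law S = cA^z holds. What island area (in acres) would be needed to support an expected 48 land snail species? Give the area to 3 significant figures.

156000 acres

z = ln(39/29) / ln(55400/12600) = 0.2963 / 1.4809 = 0.2001
c = 29 / 12600^0.2001 = 29 / 6.612 = 4.386
A = (48/4.386)^(1/0.2001) ⇒ ln A = ln(10.94)/0.2001 = 11.9602
A = e^11.9602 ≈ 156407 acres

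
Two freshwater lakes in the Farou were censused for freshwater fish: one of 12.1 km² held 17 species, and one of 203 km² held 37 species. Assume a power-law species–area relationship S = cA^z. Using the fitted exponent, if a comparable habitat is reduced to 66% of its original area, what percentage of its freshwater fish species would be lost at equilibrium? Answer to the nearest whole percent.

11%

z = ln(37/17) / ln(203/12.1) = 0.7777 / 2.8200 = 0.2758
S_new/S_old = (A_new/A_old)^z = 0.66^0.2758 = exp(0.2758 × -0.4155) = 0.8917
Fraction lost = 1 − 0.8917 = 0.1083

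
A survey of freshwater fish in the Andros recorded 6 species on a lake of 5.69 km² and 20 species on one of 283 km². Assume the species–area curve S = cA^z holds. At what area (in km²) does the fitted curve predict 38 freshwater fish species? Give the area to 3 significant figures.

z = ln(20/6) / ln(283/5.69) = 1.2040 / 3.9067 = 0.3082
c = 6 / 5.69^0.3082 = 6 / 1.709 = 3.511
A = (38/3.511)^(1/0.3082) ⇒ ln A = ln(10.82)/0.3082 = 7.7282
A = e^7.7282 ≈ 2271 km²

2270 km²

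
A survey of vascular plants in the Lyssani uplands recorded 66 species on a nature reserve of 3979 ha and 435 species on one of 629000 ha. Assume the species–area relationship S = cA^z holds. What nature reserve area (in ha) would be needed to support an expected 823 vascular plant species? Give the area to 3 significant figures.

3480000 ha

z = ln(435/66) / ln(629000/3979) = 1.8857 / 5.0631 = 0.3724
c = 66 / 3979^0.3724 = 66 / 21.91 = 3.012
A = (823/3.012)^(1/0.3724) ⇒ ln A = ln(273.2)/0.3724 = 15.0639
A = e^15.0639 ≈ 3484644 ha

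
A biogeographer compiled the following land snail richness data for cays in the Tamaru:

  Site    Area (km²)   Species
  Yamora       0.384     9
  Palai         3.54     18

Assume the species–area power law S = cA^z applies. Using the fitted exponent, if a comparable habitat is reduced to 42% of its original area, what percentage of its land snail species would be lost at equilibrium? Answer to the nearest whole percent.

24%

z = ln(18/9) / ln(3.54/0.384) = 0.6931 / 2.2212 = 0.3121
S_new/S_old = (A_new/A_old)^z = 0.42^0.3121 = exp(0.3121 × -0.8675) = 0.7628
Fraction lost = 1 − 0.7628 = 0.2372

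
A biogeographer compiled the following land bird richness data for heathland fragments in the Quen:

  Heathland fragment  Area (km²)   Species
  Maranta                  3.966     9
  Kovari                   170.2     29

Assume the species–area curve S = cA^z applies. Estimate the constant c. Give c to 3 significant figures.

5.86

z = ln(S₂/S₁) / ln(A₂/A₁) = ln(29/9) / ln(170.2/3.966) = 1.1701 / 3.7592 = 0.3113
c = S₁ / A₁^z = 9 / 3.966^0.3113 = 9 / 1.535 = 5.861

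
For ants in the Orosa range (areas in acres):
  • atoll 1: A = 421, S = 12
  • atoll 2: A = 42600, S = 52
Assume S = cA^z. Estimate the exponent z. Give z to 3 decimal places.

Taking logs: ln S = ln c + z ln A, so z = (ln S₂ − ln S₁)/(ln A₂ − ln A₁).
z = ln(52/12) / ln(42600/421) = ln(4.333) / ln(101.2) = 1.4663 / 4.6170 = 0.3176

0.318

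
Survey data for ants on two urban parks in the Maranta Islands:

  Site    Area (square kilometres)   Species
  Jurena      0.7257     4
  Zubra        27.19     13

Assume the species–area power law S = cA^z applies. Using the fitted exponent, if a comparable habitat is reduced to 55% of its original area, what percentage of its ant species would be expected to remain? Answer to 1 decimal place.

82.3%

z = ln(13/4) / ln(27.19/0.7257) = 1.1787 / 3.6235 = 0.3253
S_new/S_old = (A_new/A_old)^z = 0.55^0.3253 = exp(0.3253 × -0.5978) = 0.8233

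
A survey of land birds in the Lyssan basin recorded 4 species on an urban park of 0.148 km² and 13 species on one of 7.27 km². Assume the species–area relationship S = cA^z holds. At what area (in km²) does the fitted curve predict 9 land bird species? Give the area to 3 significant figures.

z = ln(13/4) / ln(7.27/0.148) = 1.1787 / 3.8943 = 0.3027
c = 4 / 0.148^0.3027 = 4 / 0.5609 = 7.132
A = (9/7.132)^(1/0.3027) ⇒ ln A = ln(1.262)/0.3027 = 0.7688
A = e^0.7688 ≈ 2.157 km²

2.16 km²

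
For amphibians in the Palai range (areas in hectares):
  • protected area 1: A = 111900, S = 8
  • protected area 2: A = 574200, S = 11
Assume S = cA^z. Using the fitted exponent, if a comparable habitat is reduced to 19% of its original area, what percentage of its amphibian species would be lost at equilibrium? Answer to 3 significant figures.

z = ln(11/8) / ln(574200/111900) = 0.3185 / 1.6354 = 0.1947
S_new/S_old = (A_new/A_old)^z = 0.19^0.1947 = exp(0.1947 × -1.6607) = 0.7237
Fraction lost = 1 − 0.7237 = 0.2763

27.6%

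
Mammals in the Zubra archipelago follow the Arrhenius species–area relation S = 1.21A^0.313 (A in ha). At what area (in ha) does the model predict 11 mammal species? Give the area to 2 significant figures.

11 = 1.21 × A^0.313  ⇒  A^0.313 = 11/1.21 = 9.091
ln A = ln(9.091) / 0.313 = 2.2073 / 0.313 = 7.0520
A = e^7.0520 ≈ 1155 ha

1200 ha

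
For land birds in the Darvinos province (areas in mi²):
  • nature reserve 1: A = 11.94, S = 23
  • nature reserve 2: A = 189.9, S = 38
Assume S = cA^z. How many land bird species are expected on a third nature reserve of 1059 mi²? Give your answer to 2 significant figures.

52

z = ln(38/23) / ln(189.9/11.94) = 0.5021 / 2.7666 = 0.1815
c = 23 / 11.94^0.1815 = 23 / 1.568 = 14.66
S₃ = 14.66 × 1059^0.1815 = 14.66 × 3.54 ≈ 51.91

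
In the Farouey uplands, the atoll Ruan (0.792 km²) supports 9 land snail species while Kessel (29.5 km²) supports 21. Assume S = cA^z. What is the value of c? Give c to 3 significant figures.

z = ln(S₂/S₁) / ln(A₂/A₁) = ln(21/9) / ln(29.5/0.792) = 0.8473 / 3.6176 = 0.2342
c = S₁ / A₁^z = 9 / 0.792^0.2342 = 9 / 0.9468 = 9.505

9.51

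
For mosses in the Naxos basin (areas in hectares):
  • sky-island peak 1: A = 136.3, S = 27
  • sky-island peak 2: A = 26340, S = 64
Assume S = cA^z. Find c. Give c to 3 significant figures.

z = ln(S₂/S₁) / ln(A₂/A₁) = ln(64/27) / ln(26340/136.3) = 0.8630 / 5.2640 = 0.1640
c = S₁ / A₁^z = 27 / 136.3^0.1640 = 27 / 2.238 = 12.06

12.1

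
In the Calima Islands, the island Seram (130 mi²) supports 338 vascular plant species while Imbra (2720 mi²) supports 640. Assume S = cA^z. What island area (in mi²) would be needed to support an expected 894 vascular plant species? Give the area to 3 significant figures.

13400 mi²

z = ln(640/338) / ln(2720/130) = 0.6384 / 3.0409 = 0.2099
c = 338 / 130^0.2099 = 338 / 2.779 = 121.6
A = (894/121.6)^(1/0.2099) ⇒ ln A = ln(7.349)/0.2099 = 9.5004
A = e^9.5004 ≈ 13365 mi²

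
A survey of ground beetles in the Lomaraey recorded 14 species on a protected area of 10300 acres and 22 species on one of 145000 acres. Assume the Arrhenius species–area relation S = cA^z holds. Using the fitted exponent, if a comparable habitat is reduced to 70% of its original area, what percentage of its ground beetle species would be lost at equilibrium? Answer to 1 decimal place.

5.9%

z = ln(22/14) / ln(145000/10300) = 0.4520 / 2.6446 = 0.1709
S_new/S_old = (A_new/A_old)^z = 0.7^0.1709 = exp(0.1709 × -0.3567) = 0.9409
Fraction lost = 1 − 0.9409 = 0.05914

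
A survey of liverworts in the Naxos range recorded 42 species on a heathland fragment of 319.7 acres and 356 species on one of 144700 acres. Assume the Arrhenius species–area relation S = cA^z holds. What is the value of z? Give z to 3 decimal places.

Taking logs: ln S = ln c + z ln A, so z = (ln S₂ − ln S₁)/(ln A₂ − ln A₁).
z = ln(356/42) / ln(144700/319.7) = ln(8.476) / ln(452.6) = 2.1373 / 6.1150 = 0.3495

0.350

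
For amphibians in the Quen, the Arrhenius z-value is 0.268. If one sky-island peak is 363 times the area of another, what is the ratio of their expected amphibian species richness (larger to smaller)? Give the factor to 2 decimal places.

4.85

S₂/S₁ = (A₂/A₁)^z = 363^0.268
ln(S₂/S₁) = 0.268 × ln 363 = 0.268 × 5.8944 = 1.5797
S₂/S₁ = e^1.5797 ≈ 4.853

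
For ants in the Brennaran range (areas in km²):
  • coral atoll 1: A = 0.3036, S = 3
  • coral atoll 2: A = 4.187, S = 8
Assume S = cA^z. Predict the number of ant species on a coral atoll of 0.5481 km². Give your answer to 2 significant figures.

3.7

z = ln(8/3) / ln(4.187/0.3036) = 0.9808 / 2.6240 = 0.3738
c = 3 / 0.3036^0.3738 = 3 / 0.6405 = 4.684
S₃ = 4.684 × 0.5481^0.3738 = 4.684 × 0.7987 ≈ 3.741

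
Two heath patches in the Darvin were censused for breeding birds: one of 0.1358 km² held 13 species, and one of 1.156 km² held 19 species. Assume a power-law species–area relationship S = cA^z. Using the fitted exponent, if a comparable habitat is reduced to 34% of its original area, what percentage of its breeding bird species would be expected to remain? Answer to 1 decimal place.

z = ln(19/13) / ln(1.156/0.1358) = 0.3795 / 2.1415 = 0.1772
S_new/S_old = (A_new/A_old)^z = 0.34^0.1772 = exp(0.1772 × -1.0788) = 0.826

82.6%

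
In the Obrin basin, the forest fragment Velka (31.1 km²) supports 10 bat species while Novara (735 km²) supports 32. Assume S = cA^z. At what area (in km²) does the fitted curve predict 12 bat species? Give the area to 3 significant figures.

z = ln(32/10) / ln(735/31.1) = 1.1632 / 3.1627 = 0.3678
c = 10 / 31.1^0.3678 = 10 / 3.54 = 2.825
A = (12/2.825)^(1/0.3678) ⇒ ln A = ln(4.248)/0.3678 = 3.9329
A = e^3.9329 ≈ 51.06 km²

51.1 km²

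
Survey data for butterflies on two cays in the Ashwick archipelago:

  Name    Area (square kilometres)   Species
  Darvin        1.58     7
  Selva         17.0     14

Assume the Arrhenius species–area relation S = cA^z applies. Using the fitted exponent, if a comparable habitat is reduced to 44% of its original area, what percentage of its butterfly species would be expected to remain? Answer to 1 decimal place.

78.7%

z = ln(14/7) / ln(17/1.58) = 0.6931 / 2.3758 = 0.2918
S_new/S_old = (A_new/A_old)^z = 0.44^0.2918 = exp(0.2918 × -0.8210) = 0.787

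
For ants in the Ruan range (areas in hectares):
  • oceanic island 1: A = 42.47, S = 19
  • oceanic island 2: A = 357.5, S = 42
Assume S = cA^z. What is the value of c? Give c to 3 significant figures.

z = ln(S₂/S₁) / ln(A₂/A₁) = ln(42/19) / ln(357.5/42.47) = 0.7932 / 2.1303 = 0.3723
c = S₁ / A₁^z = 19 / 42.47^0.3723 = 19 / 4.038 = 4.705

4.70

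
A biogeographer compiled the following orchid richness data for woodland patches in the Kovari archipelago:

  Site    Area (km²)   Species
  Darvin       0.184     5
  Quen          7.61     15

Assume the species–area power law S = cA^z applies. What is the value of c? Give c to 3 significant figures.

8.24

z = ln(S₂/S₁) / ln(A₂/A₁) = ln(15/5) / ln(7.61/0.184) = 1.0986 / 3.7223 = 0.2951
c = S₁ / A₁^z = 5 / 0.184^0.2951 = 5 / 0.6068 = 8.241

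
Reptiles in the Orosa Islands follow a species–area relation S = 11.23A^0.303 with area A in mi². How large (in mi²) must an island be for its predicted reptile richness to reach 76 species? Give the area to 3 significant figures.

76 = 11.23 × A^0.303  ⇒  A^0.303 = 76/11.23 = 6.768
ln A = ln(6.768) / 0.303 = 1.9121 / 0.303 = 6.3107
A = e^6.3107 ≈ 550.4 mi²

550 mi²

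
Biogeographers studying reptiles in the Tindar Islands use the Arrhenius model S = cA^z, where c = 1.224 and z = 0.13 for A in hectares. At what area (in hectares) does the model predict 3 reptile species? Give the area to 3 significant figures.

3 = 1.224 × A^0.13  ⇒  A^0.13 = 3/1.224 = 2.451
ln A = ln(2.451) / 0.13 = 0.8965 / 0.13 = 6.8961
A = e^6.8961 ≈ 988.4 hectares

988 hectares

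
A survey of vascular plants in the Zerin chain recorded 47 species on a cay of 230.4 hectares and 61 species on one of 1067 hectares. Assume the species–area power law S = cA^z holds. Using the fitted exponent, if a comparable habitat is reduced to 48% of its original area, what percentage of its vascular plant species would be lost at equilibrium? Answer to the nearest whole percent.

12%

z = ln(61/47) / ln(1067/230.4) = 0.2607 / 1.5328 = 0.1701
S_new/S_old = (A_new/A_old)^z = 0.48^0.1701 = exp(0.1701 × -0.7340) = 0.8826
Fraction lost = 1 − 0.8826 = 0.1174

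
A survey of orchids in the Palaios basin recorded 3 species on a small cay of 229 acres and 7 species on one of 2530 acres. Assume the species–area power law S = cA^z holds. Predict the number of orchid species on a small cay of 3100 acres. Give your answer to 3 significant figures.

7.52

z = ln(7/3) / ln(2530/229) = 0.8473 / 2.4023 = 0.3527
c = 3 / 229^0.3527 = 3 / 6.797 = 0.4414
S₃ = 0.4414 × 3100^0.3527 = 0.4414 × 17.04 ≈ 7.52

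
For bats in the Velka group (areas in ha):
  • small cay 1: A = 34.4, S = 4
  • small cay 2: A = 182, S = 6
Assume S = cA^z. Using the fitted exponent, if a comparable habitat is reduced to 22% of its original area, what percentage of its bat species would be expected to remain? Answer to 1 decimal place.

z = ln(6/4) / ln(182/34.4) = 0.4055 / 1.6660 = 0.2434
S_new/S_old = (A_new/A_old)^z = 0.22^0.2434 = exp(0.2434 × -1.5141) = 0.6918

69.2%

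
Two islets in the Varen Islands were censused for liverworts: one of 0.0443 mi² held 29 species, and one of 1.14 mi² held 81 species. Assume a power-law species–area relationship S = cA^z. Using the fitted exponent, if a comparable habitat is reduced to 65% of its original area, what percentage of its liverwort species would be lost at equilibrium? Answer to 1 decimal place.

12.7%

z = ln(81/29) / ln(1.14/0.0443) = 1.0272 / 3.2478 = 0.3163
S_new/S_old = (A_new/A_old)^z = 0.65^0.3163 = exp(0.3163 × -0.4308) = 0.8726
Fraction lost = 1 − 0.8726 = 0.1274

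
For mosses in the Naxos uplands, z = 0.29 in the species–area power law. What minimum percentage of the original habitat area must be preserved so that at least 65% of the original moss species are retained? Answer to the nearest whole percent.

Need (A_new/A_old)^0.29 = 0.65, so A_new/A_old = 0.65^(1/0.29) = 0.65^3.448
ln(A_new/A_old) = ln 0.65 / 0.29 = -0.4308 / 0.29 = -1.4855
A_new/A_old = e^-1.4855 ≈ 0.2264

23%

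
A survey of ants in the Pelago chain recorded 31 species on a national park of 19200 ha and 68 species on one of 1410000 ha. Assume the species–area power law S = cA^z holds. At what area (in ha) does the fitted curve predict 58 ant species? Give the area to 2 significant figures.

z = ln(68/31) / ln(1410000/19200) = 0.7855 / 4.2964 = 0.1828
c = 31 / 19200^0.1828 = 31 / 6.069 = 5.108
A = (58/5.108)^(1/0.1828) ⇒ ln A = ln(11.35)/0.1828 = 13.2891
A = e^13.2891 ≈ 590715 ha

590000 ha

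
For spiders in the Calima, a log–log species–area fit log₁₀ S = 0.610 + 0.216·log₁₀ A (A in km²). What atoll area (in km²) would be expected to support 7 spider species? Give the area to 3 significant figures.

12.3 km²

7 = 4.074 × A^0.216  ⇒  A^0.216 = 7/4.074 = 1.718
ln A = ln(1.718) / 0.216 = 0.5413 / 0.216 = 2.5062
A = e^2.5062 ≈ 12.26 km²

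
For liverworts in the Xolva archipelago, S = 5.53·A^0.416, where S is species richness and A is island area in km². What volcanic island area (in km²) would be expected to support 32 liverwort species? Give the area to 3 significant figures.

32 = 5.53 × A^0.416  ⇒  A^0.416 = 32/5.53 = 5.787
ln A = ln(5.787) / 0.416 = 1.7555 / 0.416 = 4.2201
A = e^4.2201 ≈ 68.04 km²

68.0 km²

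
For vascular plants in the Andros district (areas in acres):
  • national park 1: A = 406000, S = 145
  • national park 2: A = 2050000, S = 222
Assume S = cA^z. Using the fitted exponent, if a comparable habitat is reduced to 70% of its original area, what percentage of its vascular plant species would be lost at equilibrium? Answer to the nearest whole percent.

z = ln(222/145) / ln(2050000/406000) = 0.4259 / 1.6192 = 0.2631
S_new/S_old = (A_new/A_old)^z = 0.7^0.2631 = exp(0.2631 × -0.3567) = 0.9104
Fraction lost = 1 − 0.9104 = 0.08956

9%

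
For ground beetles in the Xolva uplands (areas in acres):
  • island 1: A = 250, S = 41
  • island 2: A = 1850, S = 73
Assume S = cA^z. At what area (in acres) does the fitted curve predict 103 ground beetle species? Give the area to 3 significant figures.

z = ln(73/41) / ln(1850/250) = 0.5769 / 2.0015 = 0.2882
c = 41 / 250^0.2882 = 41 / 4.911 = 8.349
A = (103/8.349)^(1/0.2882) ⇒ ln A = ln(12.34)/0.2882 = 8.7174
A = e^8.7174 ≈ 6108 acres

6110 acres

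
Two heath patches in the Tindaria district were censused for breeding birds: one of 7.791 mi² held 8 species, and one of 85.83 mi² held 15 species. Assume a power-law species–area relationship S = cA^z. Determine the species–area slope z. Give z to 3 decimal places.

Taking logs: ln S = ln c + z ln A, so z = (ln S₂ − ln S₁)/(ln A₂ − ln A₁).
z = ln(15/8) / ln(85.83/7.791) = ln(1.875) / ln(11.02) = 0.6286 / 2.3994 = 0.2620

0.262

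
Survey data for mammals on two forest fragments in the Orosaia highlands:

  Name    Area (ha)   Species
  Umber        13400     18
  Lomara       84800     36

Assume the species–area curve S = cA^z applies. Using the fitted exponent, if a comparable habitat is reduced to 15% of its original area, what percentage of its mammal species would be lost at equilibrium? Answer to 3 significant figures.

z = ln(36/18) / ln(84800/13400) = 0.6931 / 1.8450 = 0.3757
S_new/S_old = (A_new/A_old)^z = 0.15^0.3757 = exp(0.3757 × -1.8971) = 0.4903
Fraction lost = 1 − 0.4903 = 0.5097

51.0%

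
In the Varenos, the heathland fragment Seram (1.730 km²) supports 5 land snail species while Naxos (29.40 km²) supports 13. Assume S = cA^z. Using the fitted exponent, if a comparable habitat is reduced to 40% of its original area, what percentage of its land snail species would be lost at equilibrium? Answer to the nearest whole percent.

z = ln(13/5) / ln(29.4/1.73) = 0.9555 / 2.8329 = 0.3373
S_new/S_old = (A_new/A_old)^z = 0.4^0.3373 = exp(0.3373 × -0.9163) = 0.7341
Fraction lost = 1 − 0.7341 = 0.2659

27%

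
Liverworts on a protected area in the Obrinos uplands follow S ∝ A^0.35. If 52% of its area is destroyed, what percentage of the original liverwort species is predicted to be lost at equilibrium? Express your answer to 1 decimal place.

S_new/S_old = (A_new/A_old)^z = 0.48^0.35
= exp(0.35 × ln 0.48) = exp(0.35 × -0.7340) = exp(-0.2569) ≈ 0.7735
Fraction lost = 1 − 0.7735 = 0.2265

22.7%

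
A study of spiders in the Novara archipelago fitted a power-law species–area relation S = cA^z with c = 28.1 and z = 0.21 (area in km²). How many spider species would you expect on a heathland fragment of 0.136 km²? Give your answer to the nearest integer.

S = 28.1 × 0.136^0.21
ln S = ln 28.1 + 0.21 × ln 0.136 = 3.3358 + 0.21 × -1.9951 = 2.9168
S = e^2.9168 ≈ 18.48

18 species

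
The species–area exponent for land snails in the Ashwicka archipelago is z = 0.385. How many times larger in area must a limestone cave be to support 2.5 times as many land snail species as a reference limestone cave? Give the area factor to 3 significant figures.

(A₂/A₁)^0.385 = 2.5, so A₂/A₁ = 2.5^(1/0.385) = 2.5^2.597
ln(A₂/A₁) = ln 2.5 / 0.385 = 0.9163 / 0.385 = 2.3800
A₂/A₁ = e^2.3800 ≈ 10.8

10.8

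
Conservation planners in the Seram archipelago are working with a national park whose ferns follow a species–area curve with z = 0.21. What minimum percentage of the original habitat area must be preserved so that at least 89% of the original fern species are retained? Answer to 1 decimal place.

57.4%

Need (A_new/A_old)^0.21 = 0.89, so A_new/A_old = 0.89^(1/0.21) = 0.89^4.762
ln(A_new/A_old) = ln 0.89 / 0.21 = -0.1165 / 0.21 = -0.5549
A_new/A_old = e^-0.5549 ≈ 0.5741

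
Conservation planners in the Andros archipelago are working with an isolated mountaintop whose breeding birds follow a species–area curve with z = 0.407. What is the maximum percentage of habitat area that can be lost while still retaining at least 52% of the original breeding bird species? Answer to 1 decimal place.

79.9%

Need (A_new/A_old)^0.407 = 0.52, so A_new/A_old = 0.52^(1/0.407) = 0.52^2.457
ln(A_new/A_old) = ln 0.52 / 0.407 = -0.6539 / 0.407 = -1.6067
A_new/A_old = e^-1.6067 ≈ 0.2005
Fraction that can be lost = 1 − 0.2005 = 0.7995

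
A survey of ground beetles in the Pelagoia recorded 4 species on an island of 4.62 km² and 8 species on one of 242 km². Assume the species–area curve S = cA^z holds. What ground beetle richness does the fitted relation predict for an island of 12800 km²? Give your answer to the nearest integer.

16

z = ln(8/4) / ln(242/4.62) = 0.6931 / 3.9585 = 0.1751
c = 4 / 4.62^0.1751 = 4 / 1.307 = 3.06
S₃ = 3.06 × 12800^0.1751 = 3.06 × 5.238 ≈ 16.03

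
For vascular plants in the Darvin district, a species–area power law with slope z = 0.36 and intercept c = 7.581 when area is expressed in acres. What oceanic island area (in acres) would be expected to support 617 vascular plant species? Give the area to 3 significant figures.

617 = 7.581 × A^0.36  ⇒  A^0.36 = 617/7.581 = 81.39
ln A = ln(81.39) / 0.36 = 4.3992 / 0.36 = 12.2201
A = e^12.2201 ≈ 202818 acres

203000 acres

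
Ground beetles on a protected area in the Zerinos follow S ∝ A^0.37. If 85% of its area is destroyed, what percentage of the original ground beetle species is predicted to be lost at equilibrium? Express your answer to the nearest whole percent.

S_new/S_old = (A_new/A_old)^z = 0.15^0.37
= exp(0.37 × ln 0.15) = exp(0.37 × -1.8971) = exp(-0.7019) ≈ 0.4956
Fraction lost = 1 − 0.4956 = 0.5044

50%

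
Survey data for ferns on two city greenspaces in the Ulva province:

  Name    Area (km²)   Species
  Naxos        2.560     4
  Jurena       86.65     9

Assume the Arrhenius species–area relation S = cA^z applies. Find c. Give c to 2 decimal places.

3.22

z = ln(S₂/S₁) / ln(A₂/A₁) = ln(9/4) / ln(86.65/2.56) = 0.8109 / 3.5219 = 0.2303
c = S₁ / A₁^z = 4 / 2.56^0.2303 = 4 / 1.242 = 3.222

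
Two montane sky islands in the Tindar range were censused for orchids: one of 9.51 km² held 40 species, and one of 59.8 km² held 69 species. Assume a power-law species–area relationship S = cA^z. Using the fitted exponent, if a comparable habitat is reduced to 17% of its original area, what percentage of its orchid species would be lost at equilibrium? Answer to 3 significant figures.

40.9%

z = ln(69/40) / ln(59.8/9.51) = 0.5452 / 1.8387 = 0.2965
S_new/S_old = (A_new/A_old)^z = 0.17^0.2965 = exp(0.2965 × -1.7720) = 0.5913
Fraction lost = 1 − 0.5913 = 0.4087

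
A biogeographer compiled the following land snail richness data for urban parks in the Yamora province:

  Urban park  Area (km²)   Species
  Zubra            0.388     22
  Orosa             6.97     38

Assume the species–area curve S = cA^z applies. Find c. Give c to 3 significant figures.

26.3

z = ln(S₂/S₁) / ln(A₂/A₁) = ln(38/22) / ln(6.97/0.388) = 0.5465 / 2.8884 = 0.1892
c = S₁ / A₁^z = 22 / 0.388^0.1892 = 22 / 0.836 = 26.32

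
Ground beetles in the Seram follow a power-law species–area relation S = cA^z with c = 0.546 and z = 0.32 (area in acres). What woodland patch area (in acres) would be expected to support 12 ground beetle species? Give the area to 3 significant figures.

15600 acres

12 = 0.546 × A^0.32  ⇒  A^0.32 = 12/0.546 = 21.98
ln A = ln(21.98) / 0.32 = 3.0900 / 0.32 = 9.6564
A = e^9.6564 ≈ 15621 acres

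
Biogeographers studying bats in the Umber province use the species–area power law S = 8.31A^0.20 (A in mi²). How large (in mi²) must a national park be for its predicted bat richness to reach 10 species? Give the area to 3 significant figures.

2.52 mi²

10 = 8.31 × A^0.2  ⇒  A^0.2 = 10/8.31 = 1.203
ln A = ln(1.203) / 0.2 = 0.1851 / 0.2 = 0.9256
A = e^0.9256 ≈ 2.523 mi²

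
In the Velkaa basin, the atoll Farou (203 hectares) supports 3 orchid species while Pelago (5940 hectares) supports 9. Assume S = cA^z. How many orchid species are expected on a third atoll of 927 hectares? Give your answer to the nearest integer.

5

z = ln(9/3) / ln(5940/203) = 1.0986 / 3.3763 = 0.3254
c = 3 / 203^0.3254 = 3 / 5.634 = 0.5324
S₃ = 0.5324 × 927^0.3254 = 0.5324 × 9.236 ≈ 4.918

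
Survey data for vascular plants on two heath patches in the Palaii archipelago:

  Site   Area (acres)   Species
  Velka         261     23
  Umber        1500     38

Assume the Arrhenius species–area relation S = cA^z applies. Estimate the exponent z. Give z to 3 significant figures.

Taking logs: ln S = ln c + z ln A, so z = (ln S₂ − ln S₁)/(ln A₂ − ln A₁).
z = ln(38/23) / ln(1500/261) = ln(1.652) / ln(5.747) = 0.5021 / 1.7487 = 0.2871

0.287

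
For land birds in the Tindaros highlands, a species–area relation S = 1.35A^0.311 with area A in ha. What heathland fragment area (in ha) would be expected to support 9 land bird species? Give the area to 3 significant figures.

446 ha

9 = 1.35 × A^0.311  ⇒  A^0.311 = 9/1.35 = 6.667
ln A = ln(6.667) / 0.311 = 1.8971 / 0.311 = 6.1001
A = e^6.1001 ≈ 445.9 ha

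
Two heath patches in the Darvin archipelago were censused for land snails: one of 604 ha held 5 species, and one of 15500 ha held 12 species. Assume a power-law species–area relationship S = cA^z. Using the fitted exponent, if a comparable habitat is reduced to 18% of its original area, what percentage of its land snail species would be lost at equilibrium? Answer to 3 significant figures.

37.0%

z = ln(12/5) / ln(15500/604) = 0.8755 / 3.2450 = 0.2698
S_new/S_old = (A_new/A_old)^z = 0.18^0.2698 = exp(0.2698 × -1.7148) = 0.6296
Fraction lost = 1 − 0.6296 = 0.3704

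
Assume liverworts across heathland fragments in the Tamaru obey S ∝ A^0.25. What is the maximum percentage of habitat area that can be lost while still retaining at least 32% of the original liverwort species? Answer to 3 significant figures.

99.0%

Need (A_new/A_old)^0.25 = 0.32, so A_new/A_old = 0.32^(1/0.25) = 0.32^4
ln(A_new/A_old) = ln 0.32 / 0.25 = -1.1394 / 0.25 = -4.5577
A_new/A_old = e^-4.5577 ≈ 0.01049
Fraction that can be lost = 1 − 0.01049 = 0.9895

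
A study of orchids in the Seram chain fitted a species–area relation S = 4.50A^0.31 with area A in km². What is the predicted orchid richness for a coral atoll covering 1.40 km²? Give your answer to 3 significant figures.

S = 4.5 × 1.4^0.31
ln S = ln 4.5 + 0.31 × ln 1.4 = 1.5041 + 0.31 × 0.3365 = 1.6084
S = e^1.6084 ≈ 4.995

4.99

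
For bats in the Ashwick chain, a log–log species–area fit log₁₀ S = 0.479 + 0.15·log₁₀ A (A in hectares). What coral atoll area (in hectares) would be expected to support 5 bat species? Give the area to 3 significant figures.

29.3 hectares

5 = 3.013 × A^0.15  ⇒  A^0.15 = 5/3.013 = 1.659
ln A = ln(1.659) / 0.15 = 0.5065 / 0.15 = 3.3767
A = e^3.3767 ≈ 29.27 hectares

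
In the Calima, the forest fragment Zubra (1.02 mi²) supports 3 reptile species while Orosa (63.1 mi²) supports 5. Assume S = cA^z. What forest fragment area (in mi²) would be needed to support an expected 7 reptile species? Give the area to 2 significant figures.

960 mi²

z = ln(5/3) / ln(63.1/1.02) = 0.5108 / 4.1249 = 0.1238
c = 3 / 1.02^0.1238 = 3 / 1.002 = 2.993
A = (7/2.993)^(1/0.1238) ⇒ ln A = ln(2.339)/0.1238 = 6.8617
A = e^6.8617 ≈ 955 mi²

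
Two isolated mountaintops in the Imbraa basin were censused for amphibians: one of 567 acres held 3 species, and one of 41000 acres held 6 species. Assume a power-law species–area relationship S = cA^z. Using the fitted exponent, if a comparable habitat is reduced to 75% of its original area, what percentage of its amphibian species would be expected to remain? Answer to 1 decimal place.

95.4%

z = ln(6/3) / ln(41000/567) = 0.6931 / 4.2810 = 0.1619
S_new/S_old = (A_new/A_old)^z = 0.75^0.1619 = exp(0.1619 × -0.2877) = 0.9545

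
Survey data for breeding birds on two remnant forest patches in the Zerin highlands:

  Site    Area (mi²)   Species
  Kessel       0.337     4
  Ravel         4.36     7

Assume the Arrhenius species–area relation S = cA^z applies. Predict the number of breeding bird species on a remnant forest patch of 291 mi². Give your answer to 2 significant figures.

z = ln(7/4) / ln(4.36/0.337) = 0.5596 / 2.5601 = 0.2186
c = 4 / 0.337^0.2186 = 4 / 0.7884 = 5.074
S₃ = 5.074 × 291^0.2186 = 5.074 × 3.456 ≈ 17.53

18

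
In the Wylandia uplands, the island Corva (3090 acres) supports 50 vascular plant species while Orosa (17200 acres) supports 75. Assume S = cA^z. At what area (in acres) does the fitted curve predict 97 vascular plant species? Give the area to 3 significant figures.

51100 acres

z = ln(75/50) / ln(17200/3090) = 0.4055 / 1.7167 = 0.2362
c = 50 / 3090^0.2362 = 50 / 6.672 = 7.494
A = (97/7.494)^(1/0.2362) ⇒ ln A = ln(12.94)/0.2362 = 10.8417
A = e^10.8417 ≈ 51111 acres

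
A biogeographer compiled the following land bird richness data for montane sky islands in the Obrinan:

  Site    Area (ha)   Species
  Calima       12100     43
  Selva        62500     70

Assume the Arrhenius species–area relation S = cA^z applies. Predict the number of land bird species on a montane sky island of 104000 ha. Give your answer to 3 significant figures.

81.4

z = ln(70/43) / ln(62500/12100) = 0.4873 / 1.6420 = 0.2968
c = 43 / 12100^0.2968 = 43 / 16.28 = 2.641
S₃ = 2.641 × 104000^0.2968 = 2.641 × 30.83 ≈ 81.42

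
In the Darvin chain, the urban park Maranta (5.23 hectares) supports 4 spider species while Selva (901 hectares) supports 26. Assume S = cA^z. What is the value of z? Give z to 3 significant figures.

Taking logs: ln S = ln c + z ln A, so z = (ln S₂ − ln S₁)/(ln A₂ − ln A₁).
z = ln(26/4) / ln(901/5.23) = ln(6.5) / ln(172.3) = 1.8718 / 5.1491 = 0.3635

0.364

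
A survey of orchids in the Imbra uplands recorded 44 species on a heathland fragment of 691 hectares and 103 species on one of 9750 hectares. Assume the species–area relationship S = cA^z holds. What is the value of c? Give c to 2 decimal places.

5.38

z = ln(S₂/S₁) / ln(A₂/A₁) = ln(103/44) / ln(9750/691) = 0.8505 / 2.6469 = 0.3213
c = S₁ / A₁^z = 44 / 691^0.3213 = 44 / 8.174 = 5.383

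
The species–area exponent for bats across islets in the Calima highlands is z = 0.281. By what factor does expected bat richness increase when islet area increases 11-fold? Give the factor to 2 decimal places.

1.96

S₂/S₁ = (A₂/A₁)^z = 11^0.281
ln(S₂/S₁) = 0.281 × ln 11 = 0.281 × 2.3979 = 0.6738
S₂/S₁ = e^0.6738 ≈ 1.962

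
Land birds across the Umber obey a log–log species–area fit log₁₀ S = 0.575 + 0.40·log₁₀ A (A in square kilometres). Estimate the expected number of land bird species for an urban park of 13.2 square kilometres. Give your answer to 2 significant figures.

11

S = 3.758 × 13.2^0.4
ln S = ln 3.758 + 0.4 × ln 13.2 = 1.3240 + 0.4 × 2.5802 = 2.3561
S = e^2.3561 ≈ 10.55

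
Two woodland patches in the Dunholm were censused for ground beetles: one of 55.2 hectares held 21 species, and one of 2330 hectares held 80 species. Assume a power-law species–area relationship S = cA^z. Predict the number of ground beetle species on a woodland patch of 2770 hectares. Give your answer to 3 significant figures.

85.1

z = ln(80/21) / ln(2330/55.2) = 1.3375 / 3.7427 = 0.3574
c = 21 / 55.2^0.3574 = 21 / 4.193 = 5.008
S₃ = 5.008 × 2770^0.3574 = 5.008 × 16.99 ≈ 85.1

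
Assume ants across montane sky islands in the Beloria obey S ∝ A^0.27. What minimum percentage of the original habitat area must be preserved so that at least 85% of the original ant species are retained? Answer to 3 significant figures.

Need (A_new/A_old)^0.27 = 0.85, so A_new/A_old = 0.85^(1/0.27) = 0.85^3.704
ln(A_new/A_old) = ln 0.85 / 0.27 = -0.1625 / 0.27 = -0.6019
A_new/A_old = e^-0.6019 ≈ 0.5478

54.8%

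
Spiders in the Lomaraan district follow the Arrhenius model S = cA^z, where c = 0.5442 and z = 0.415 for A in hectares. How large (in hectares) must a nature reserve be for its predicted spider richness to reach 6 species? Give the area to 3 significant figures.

6 = 0.5442 × A^0.415  ⇒  A^0.415 = 6/0.5442 = 11.03
ln A = ln(11.03) / 0.415 = 2.4002 / 0.415 = 5.7836
A = e^5.7836 ≈ 324.9 hectares

325 hectares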